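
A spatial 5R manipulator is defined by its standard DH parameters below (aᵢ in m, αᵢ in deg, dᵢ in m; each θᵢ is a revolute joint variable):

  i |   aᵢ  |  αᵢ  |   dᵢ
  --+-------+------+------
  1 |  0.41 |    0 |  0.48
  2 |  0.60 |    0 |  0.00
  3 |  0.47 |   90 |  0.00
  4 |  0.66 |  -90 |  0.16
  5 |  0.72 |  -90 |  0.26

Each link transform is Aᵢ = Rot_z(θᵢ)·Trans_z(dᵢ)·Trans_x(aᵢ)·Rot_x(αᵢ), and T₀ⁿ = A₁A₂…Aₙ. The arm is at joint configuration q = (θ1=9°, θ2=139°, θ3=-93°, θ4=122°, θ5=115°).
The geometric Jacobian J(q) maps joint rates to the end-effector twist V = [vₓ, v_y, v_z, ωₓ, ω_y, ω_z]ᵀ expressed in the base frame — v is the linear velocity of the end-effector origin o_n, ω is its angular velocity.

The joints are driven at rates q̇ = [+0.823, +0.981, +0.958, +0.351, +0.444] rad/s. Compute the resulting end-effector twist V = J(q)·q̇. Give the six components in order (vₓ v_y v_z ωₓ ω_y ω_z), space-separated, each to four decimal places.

o_n = [-0.4724, 0.7146, 0.6439]
J₁: ẑ×o_n = [-0.7146, -0.4724, 0.0000], ω = ẑ
J2: z=[0.0000, 0.0000, 1.0000] o=[0.4050, 0.0641, 0.4800] → [-0.6504, -0.8773, 0.0000, 0.0000, 0.0000, 1.0000]
J3: z=[0.0000, 0.0000, 1.0000] o=[-0.1039, 0.3821, 0.4800] → [-0.3325, -0.3685, 0.0000, 0.0000, 0.0000, 1.0000]
J4: z=[0.8192, -0.5736, 0.0000] o=[0.1657, 0.7671, 0.4800] → [-0.0940, -0.1342, -0.4090, 0.8192, -0.5736, 0.0000]
J5: z=[-0.4864, -0.6947, -0.5299] o=[0.0962, 0.3888, 1.0397] → [0.4476, 0.1087, -0.5534, -0.4864, -0.6947, -0.5299]
V = J·q̇ = [-1.3790, -1.6012, -0.3893, 0.0716, -0.5098, 2.5267]

-1.3790 -1.6012 -0.3893 0.0716 -0.5098 2.5267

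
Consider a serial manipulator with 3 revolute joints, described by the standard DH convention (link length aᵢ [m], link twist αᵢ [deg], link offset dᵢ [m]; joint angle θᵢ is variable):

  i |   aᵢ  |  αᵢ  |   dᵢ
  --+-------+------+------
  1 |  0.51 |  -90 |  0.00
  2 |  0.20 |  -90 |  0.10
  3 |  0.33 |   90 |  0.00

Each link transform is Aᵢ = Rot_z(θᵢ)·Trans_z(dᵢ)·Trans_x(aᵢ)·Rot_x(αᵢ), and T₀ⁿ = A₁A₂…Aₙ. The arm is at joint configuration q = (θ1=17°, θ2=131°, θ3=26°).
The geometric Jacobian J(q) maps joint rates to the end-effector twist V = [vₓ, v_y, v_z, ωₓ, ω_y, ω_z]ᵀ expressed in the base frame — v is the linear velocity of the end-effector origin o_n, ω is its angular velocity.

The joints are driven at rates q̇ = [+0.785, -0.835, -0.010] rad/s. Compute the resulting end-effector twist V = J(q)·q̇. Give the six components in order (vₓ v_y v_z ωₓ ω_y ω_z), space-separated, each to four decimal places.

o_n = [0.1892, 0.0111, -0.3748]
J₁: ẑ×o_n = [-0.0111, 0.1892, 0.0000], ω = ẑ
J2: z=[-0.2924, 0.9563, 0.0000] o=[0.4877, 0.1491, 0.0000] → [-0.3584, -0.1096, 0.3258, -0.2924, 0.9563, 0.0000]
J3: z=[-0.7217, -0.2207, 0.6561] o=[0.3330, 0.2064, -0.1509] → [0.1775, -0.2559, 0.1092, -0.7217, -0.2207, 0.6561]
V = J·q̇ = [0.2888, 0.2426, -0.2731, 0.2513, -0.7963, 0.7784]

0.2888 0.2426 -0.2731 0.2513 -0.7963 0.7784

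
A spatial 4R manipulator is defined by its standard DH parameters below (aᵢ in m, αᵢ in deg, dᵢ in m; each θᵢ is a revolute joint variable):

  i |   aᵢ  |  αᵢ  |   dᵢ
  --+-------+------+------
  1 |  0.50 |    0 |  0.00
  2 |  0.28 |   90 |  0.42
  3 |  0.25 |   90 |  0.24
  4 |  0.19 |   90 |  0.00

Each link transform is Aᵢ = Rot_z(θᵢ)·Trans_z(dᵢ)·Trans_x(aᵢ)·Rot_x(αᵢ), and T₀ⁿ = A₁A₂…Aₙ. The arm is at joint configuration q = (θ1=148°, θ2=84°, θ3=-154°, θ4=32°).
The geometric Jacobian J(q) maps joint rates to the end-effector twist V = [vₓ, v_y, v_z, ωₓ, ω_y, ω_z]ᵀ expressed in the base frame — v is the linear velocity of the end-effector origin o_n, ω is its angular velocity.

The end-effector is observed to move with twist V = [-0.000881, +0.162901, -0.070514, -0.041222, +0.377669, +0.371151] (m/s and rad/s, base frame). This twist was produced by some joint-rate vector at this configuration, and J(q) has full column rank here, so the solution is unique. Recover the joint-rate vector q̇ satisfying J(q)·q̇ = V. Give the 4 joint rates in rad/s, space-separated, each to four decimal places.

o_n = [-0.6374, 0.5452, 0.2398]
J₁: ẑ×o_n = [-0.5452, -0.6374, 0.0000], ω = ẑ
J2: z=[0.0000, 0.0000, 1.0000] o=[-0.4240, 0.2650, 0.0000] → [-0.2803, -0.2133, 0.0000, 0.0000, 0.0000, 1.0000]
J3: z=[-0.7880, 0.6157, 0.0000] o=[-0.5964, 0.0443, 0.4200] → [-0.1110, -0.1420, -0.3695, -0.7880, 0.6157, 0.0000]
J4: z=[0.2699, 0.3454, 0.8988] o=[-0.6472, 0.3691, 0.3104] → [-0.1827, 0.0279, 0.0441, 0.2699, 0.3454, 0.8988]
q̇ = J⁺·V = [-0.3380, 0.1510, 0.2650, 0.6210]

-0.3380 0.1510 0.2650 0.6210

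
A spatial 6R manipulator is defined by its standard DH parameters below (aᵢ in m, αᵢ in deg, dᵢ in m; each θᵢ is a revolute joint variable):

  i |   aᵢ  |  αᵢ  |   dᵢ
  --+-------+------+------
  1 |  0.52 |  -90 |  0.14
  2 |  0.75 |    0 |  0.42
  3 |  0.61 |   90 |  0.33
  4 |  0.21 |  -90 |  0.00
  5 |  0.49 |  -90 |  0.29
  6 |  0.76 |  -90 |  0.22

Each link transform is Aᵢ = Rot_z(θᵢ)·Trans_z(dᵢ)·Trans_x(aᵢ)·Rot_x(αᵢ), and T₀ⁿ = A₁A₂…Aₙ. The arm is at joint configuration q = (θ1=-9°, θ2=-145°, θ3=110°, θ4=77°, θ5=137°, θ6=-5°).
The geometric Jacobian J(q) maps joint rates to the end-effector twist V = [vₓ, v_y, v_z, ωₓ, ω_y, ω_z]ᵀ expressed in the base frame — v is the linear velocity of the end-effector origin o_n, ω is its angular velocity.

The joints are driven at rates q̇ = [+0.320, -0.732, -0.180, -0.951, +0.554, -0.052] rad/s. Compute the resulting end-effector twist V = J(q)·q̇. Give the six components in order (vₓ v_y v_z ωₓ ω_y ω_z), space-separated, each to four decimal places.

o_n = [0.3551, -0.0564, 0.0461]
J₁: ẑ×o_n = [0.0564, 0.3551, -0.0000], ω = ẑ
J2: z=[0.1564, 0.9877, 0.0000] o=[0.5136, -0.0813, 0.1400] → [-0.0927, 0.0147, 0.1605, 0.1564, 0.9877, 0.0000]
J3: z=[0.1564, 0.9877, 0.0000] o=[-0.0275, 0.4296, 0.5702] → [-0.5176, 0.0820, -0.4539, 0.1564, 0.9877, 0.0000]
J4: z=[-0.5665, 0.0897, 0.8192] o=[0.5177, 0.6774, 0.9201] → [0.5226, -0.6283, 0.4303, -0.5665, 0.0897, 0.8192]
J5: z=[-0.7531, 0.3470, -0.5589] o=[0.5879, 0.8734, 0.9472] → [-0.8323, -0.5485, 0.7811, -0.7531, 0.3470, -0.5589]
J6: z=[-0.6424, -0.5711, 0.5111] o=[0.4389, 0.6095, 0.4651] → [0.5796, -0.3120, 0.3799, -0.6424, -0.5711, 0.5111]
V = J·q̇ = [-0.8092, 0.3980, -0.0320, 0.0123, -0.7641, -0.7952]

-0.8092 0.3980 -0.0320 0.0123 -0.7641 -0.7952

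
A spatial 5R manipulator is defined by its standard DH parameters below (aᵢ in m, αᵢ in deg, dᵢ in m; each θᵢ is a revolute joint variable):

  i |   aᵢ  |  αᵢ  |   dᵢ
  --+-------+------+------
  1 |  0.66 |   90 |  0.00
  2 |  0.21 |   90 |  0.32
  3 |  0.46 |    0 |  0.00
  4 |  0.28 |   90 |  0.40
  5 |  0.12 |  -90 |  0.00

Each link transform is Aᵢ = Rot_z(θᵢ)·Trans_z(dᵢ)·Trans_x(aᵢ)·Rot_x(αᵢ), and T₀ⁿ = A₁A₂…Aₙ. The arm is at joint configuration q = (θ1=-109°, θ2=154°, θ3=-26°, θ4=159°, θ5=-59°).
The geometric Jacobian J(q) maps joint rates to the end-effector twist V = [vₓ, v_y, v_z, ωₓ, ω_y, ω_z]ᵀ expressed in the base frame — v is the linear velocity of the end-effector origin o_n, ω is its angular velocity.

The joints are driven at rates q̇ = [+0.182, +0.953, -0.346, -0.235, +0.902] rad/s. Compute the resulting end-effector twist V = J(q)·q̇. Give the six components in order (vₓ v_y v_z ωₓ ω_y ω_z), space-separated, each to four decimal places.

o_n = [-0.4913, -0.2956, 0.4382]
J₁: ẑ×o_n = [0.2956, -0.4913, 0.0000], ω = ẑ
J2: z=[-0.9455, 0.3256, 0.0000] o=[-0.2149, -0.6240, 0.0000] → [0.1427, 0.4143, -0.2206, -0.9455, 0.3256, 0.0000]
J3: z=[-0.1427, -0.4145, 0.8988] o=[-0.4560, -0.3414, 0.0921] → [-0.1847, 0.0176, -0.0212, -0.1427, -0.4145, 0.8988]
J4: z=[-0.1427, -0.4145, 0.8988] o=[-0.1443, -0.0557, 0.2733] → [0.1473, -0.2883, -0.1096, -0.1427, -0.4145, 0.8988]
J5: z=[-0.4308, 0.8436, 0.3206] o=[-0.4509, -0.3171, 0.5491] → [-0.1005, -0.0607, 0.0248, -0.4308, 0.8436, 0.3206]
V = J·q̇ = [0.1284, 0.3123, -0.1548, -1.2068, 1.3120, -0.0510]

0.1284 0.3123 -0.1548 -1.2068 1.3120 -0.0510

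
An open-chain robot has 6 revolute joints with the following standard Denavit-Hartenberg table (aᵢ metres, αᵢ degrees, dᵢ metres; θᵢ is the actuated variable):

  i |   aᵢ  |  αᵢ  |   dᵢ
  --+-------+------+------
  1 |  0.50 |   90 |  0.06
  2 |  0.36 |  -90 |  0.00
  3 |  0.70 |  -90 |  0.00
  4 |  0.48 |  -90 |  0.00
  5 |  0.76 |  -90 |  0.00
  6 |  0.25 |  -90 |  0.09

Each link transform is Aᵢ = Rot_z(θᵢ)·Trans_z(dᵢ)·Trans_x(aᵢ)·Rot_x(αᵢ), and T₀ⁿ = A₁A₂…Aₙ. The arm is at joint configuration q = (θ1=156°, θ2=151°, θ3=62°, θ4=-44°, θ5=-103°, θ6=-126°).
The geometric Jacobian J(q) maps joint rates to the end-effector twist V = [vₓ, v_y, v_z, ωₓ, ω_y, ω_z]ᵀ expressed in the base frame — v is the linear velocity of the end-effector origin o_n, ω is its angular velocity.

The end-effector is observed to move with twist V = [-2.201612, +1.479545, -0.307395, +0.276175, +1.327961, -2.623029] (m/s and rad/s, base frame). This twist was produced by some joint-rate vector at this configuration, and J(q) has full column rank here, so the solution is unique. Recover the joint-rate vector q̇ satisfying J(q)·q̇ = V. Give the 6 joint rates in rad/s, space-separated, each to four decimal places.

o_n = [-0.6366, -1.1451, 0.0980]
J₁: ẑ×o_n = [1.1451, -0.6366, 0.0000], ω = ẑ
J2: z=[0.4067, 0.9135, 0.0000] o=[-0.4568, 0.2034, 0.0600] → [0.0347, -0.0154, -0.3842, 0.4067, 0.9135, 0.0000]
J3: z=[0.4429, -0.1972, -0.8746] o=[-0.1691, 0.0753, 0.2345] → [-1.0405, 0.4693, -0.6327, 0.4429, -0.1972, -0.8746]
J4: z=[-0.8964, -0.1148, -0.4281] o=[-0.1579, -0.6062, 0.3939] → [-0.1967, -0.0604, 0.4281, -0.8964, -0.1148, -0.4281]
J5: z=[-0.3075, -0.5345, 0.7873] o=[-0.0047, -1.0082, 0.1808] → [0.1521, -0.5229, -0.2956, -0.3075, -0.5345, 0.7873]
J6: z=[0.1093, -0.8417, -0.5288] o=[-0.7231, -0.9500, -0.0603] → [-0.2364, -0.0631, 0.0515, 0.1093, -0.8417, -0.5288]
q̇ = J⁺·V = [-0.9060, 0.8410, 0.9420, 0.8180, -0.9530, -0.3920]

-0.9060 0.8410 0.9420 0.8180 -0.9530 -0.3920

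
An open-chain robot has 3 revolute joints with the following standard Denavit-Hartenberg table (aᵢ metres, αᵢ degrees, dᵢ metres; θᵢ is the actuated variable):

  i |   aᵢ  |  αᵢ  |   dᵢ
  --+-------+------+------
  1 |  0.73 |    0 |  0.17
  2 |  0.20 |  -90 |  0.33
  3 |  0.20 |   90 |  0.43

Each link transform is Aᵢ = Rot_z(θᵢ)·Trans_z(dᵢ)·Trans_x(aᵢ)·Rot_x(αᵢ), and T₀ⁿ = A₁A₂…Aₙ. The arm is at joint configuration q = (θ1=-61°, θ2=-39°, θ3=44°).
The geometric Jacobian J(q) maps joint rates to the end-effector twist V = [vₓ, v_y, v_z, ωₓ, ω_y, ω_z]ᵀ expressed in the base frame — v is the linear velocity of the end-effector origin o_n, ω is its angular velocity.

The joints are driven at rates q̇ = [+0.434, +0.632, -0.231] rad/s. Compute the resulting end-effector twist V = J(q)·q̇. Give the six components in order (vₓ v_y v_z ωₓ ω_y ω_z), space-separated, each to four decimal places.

0.7121 0.5098 0.0332 -0.2275 0.0401 1.0660

o_n = [0.7177, -1.0518, 0.3611]
J₁: ẑ×o_n = [1.0518, 0.7177, -0.0000], ω = ẑ
J2: z=[0.0000, 0.0000, 1.0000] o=[0.3539, -0.6385, 0.1700] → [0.4133, 0.3638, -0.0000, 0.0000, 0.0000, 1.0000]
J3: z=[0.9848, -0.1736, 0.0000] o=[0.3192, -0.8354, 0.5000] → [0.0241, 0.1368, -0.1439, 0.9848, -0.1736, 0.0000]
V = J·q̇ = [0.7121, 0.5098, 0.0332, -0.2275, 0.0401, 1.0660]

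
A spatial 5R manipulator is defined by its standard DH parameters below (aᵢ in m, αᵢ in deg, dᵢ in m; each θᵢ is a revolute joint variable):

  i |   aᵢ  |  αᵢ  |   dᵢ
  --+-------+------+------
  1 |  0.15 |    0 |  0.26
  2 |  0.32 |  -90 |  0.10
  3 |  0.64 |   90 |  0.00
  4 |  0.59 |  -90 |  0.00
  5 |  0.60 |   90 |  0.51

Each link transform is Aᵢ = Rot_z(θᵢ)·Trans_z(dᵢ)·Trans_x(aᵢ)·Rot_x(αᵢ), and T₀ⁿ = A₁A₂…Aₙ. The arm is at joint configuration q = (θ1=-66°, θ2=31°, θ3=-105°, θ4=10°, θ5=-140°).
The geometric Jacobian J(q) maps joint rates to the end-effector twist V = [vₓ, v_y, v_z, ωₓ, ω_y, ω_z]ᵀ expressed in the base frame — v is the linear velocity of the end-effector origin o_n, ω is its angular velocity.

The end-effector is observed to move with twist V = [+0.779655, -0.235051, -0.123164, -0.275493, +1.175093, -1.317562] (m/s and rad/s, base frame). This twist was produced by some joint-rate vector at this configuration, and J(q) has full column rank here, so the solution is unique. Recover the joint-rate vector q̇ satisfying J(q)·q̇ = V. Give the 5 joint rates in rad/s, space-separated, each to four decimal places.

-0.2840 -0.7400 0.5170 0.9450 0.2920

o_n = [0.1749, 0.4240, 0.9168]
J₁: ẑ×o_n = [-0.4240, 0.1749, 0.0000], ω = ẑ
J2: z=[0.0000, 0.0000, 1.0000] o=[0.0610, -0.1370, 0.2600] → [-0.5610, 0.1139, 0.0000, 0.0000, 0.0000, 1.0000]
J3: z=[0.5736, 0.8192, 0.0000] o=[0.3231, -0.3206, 0.3600] → [0.4561, -0.3194, 0.5485, 0.5736, 0.8192, 0.0000]
J4: z=[-0.7912, 0.5540, -0.2588] o=[0.1875, -0.2256, 0.9782] → [0.1341, -0.0453, -0.5070, -0.7912, 0.5540, -0.2588]
J5: z=[0.6017, 0.7809, -0.1677] o=[0.1230, -0.0554, 1.5394] → [-0.4058, 0.3659, 0.2479, 0.6017, 0.7809, -0.1677]
q̇ = J⁺·V = [-0.2840, -0.7400, 0.5170, 0.9450, 0.2920]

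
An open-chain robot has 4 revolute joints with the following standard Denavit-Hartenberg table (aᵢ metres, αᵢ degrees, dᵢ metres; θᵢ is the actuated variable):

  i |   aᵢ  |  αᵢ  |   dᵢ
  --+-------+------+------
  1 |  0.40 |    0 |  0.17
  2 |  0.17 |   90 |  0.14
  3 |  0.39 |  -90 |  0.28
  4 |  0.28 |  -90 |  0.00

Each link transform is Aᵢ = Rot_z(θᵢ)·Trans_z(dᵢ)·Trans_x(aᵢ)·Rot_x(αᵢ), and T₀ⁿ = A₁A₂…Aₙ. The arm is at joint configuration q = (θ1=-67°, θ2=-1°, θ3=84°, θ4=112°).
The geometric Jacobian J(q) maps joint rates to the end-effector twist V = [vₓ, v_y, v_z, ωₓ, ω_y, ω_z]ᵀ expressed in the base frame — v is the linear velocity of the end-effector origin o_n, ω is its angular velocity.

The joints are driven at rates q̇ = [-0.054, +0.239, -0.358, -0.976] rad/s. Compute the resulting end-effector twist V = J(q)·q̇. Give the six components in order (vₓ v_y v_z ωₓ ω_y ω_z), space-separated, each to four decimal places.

o_n = [0.2122, -0.5611, 0.5935]
J₁: ẑ×o_n = [0.5611, 0.2122, -0.0000], ω = ẑ
J2: z=[0.0000, 0.0000, 1.0000] o=[0.1563, -0.3682, 0.1700] → [0.1929, 0.0559, -0.0000, 0.0000, 0.0000, 1.0000]
J3: z=[-0.9272, -0.3746, 0.0000] o=[0.2200, -0.5258, 0.3100] → [-0.1062, 0.2629, 0.0298, -0.9272, -0.3746, 0.0000]
J4: z=[-0.3726, 0.9221, 0.1045] o=[-0.0244, -0.6685, 0.6979] → [-0.1074, -0.0141, -0.2582, -0.3726, 0.9221, 0.1045]
V = J·q̇ = [0.1587, -0.0784, 0.2413, 0.6955, -0.7659, 0.0830]

0.1587 -0.0784 0.2413 0.6955 -0.7659 0.0830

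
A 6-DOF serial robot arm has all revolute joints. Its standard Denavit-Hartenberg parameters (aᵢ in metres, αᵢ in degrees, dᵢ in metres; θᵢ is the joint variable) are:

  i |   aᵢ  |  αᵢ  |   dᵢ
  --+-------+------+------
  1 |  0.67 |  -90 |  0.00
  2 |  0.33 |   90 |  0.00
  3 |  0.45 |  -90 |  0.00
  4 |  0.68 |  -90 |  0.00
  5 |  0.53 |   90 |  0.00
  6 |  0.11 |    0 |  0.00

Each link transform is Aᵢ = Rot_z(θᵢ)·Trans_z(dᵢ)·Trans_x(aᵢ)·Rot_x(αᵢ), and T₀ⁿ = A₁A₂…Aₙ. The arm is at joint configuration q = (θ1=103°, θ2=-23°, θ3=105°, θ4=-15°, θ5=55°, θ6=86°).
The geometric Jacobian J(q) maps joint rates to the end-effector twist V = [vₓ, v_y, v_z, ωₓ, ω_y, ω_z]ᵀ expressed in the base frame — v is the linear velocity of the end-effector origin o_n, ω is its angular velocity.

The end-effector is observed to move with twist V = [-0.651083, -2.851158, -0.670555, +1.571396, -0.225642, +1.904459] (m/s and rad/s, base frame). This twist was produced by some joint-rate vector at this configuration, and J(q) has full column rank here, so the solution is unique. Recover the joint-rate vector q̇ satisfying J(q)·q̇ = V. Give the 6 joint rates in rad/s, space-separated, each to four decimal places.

o_n = [-1.6770, 0.6036, 0.2882]
J₁: ẑ×o_n = [-0.6036, -1.6770, 0.0000], ω = ẑ
J2: z=[-0.9744, -0.2250, 0.0000] o=[-0.1507, 0.6528, 0.0000] → [-0.0648, 0.2808, -0.2954, -0.9744, -0.2250, 0.0000]
J3: z=[0.0879, -0.3807, 0.9205] o=[-0.2190, 0.9488, 0.1289] → [0.2571, -1.3561, -0.5854, 0.0879, -0.3807, 0.9205]
J4: z=[0.4522, -0.8081, -0.3774] o=[-0.6185, 0.7466, 0.0834] → [-0.2194, 0.3070, -0.9201, 0.4522, -0.8081, -0.3774]
J5: z=[-0.3146, 0.2514, -0.9153] o=[-1.1860, 0.3844, 0.1790] → [0.2281, 0.4838, 0.0545, -0.3146, 0.2514, -0.9153]
J6: z=[-0.4243, -0.8998, -0.1013] o=[-1.6360, 0.5733, 0.3856] → [0.0908, -0.0372, -0.0498, -0.4243, -0.8998, -0.1013]
q̇ = J⁺·V = [0.9730, -0.8980, 0.6690, 0.5860, -0.5330, -0.4830]

0.9730 -0.8980 0.6690 0.5860 -0.5330 -0.4830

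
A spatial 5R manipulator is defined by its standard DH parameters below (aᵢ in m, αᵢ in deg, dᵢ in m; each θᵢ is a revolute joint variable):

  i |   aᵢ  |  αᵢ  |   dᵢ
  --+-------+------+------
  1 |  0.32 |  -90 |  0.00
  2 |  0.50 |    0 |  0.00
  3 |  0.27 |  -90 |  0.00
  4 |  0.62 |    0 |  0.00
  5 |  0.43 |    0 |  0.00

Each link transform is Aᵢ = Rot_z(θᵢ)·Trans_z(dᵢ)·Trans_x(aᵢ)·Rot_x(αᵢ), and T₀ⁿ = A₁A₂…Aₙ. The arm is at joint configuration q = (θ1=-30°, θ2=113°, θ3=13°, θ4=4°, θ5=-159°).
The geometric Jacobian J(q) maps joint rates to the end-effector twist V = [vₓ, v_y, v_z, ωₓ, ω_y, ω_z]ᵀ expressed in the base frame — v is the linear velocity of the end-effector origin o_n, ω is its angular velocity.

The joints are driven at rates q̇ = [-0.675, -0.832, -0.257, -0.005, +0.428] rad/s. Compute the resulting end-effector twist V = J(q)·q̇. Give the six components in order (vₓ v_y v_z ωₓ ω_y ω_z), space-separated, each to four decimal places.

0.8947 -0.1913 -0.5442 -0.8409 -0.7720 -0.4264

o_n = [-0.0767, 0.2042, -0.8638]
J₁: ẑ×o_n = [-0.2042, -0.0767, 0.0000], ω = ẑ
J2: z=[0.5000, 0.8660, 0.0000] o=[0.2771, -0.1600, 0.0000] → [-0.7480, 0.4319, 0.4885, 0.5000, 0.8660, 0.0000]
J3: z=[0.5000, 0.8660, 0.0000] o=[0.1079, -0.0623, -0.4603] → [-0.3495, 0.2018, 0.2932, 0.5000, 0.8660, 0.0000]
J4: z=[-0.7006, 0.4045, 0.5878] o=[-0.0295, 0.0170, -0.6787] → [-0.1849, -0.1574, -0.1120, -0.7006, 0.4045, 0.5878]
J5: z=[-0.7006, 0.4045, 0.5878] o=[-0.3660, 0.1613, -1.1791] → [0.1024, 0.3909, -0.1470, -0.7006, 0.4045, 0.5878]
V = J·q̇ = [0.8947, -0.1913, -0.5442, -0.8409, -0.7720, -0.4264]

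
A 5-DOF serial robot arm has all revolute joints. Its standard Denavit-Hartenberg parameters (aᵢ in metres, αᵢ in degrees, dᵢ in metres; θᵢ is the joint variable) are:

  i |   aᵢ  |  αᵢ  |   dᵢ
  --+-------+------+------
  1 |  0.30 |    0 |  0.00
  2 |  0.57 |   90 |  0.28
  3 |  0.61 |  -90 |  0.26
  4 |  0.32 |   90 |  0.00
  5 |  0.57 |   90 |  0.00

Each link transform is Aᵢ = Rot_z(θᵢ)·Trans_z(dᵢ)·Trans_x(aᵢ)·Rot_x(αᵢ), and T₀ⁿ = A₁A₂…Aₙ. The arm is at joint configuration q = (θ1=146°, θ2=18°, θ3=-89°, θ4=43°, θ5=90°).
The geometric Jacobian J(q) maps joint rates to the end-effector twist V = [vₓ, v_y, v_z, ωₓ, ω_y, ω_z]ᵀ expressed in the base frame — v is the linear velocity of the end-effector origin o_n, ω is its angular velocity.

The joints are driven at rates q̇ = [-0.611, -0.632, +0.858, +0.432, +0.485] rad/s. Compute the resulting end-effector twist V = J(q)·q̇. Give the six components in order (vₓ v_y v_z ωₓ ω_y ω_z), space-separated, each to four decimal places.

o_n = [-1.3471, 0.5262, -0.5540]
J₁: ẑ×o_n = [-0.5262, -1.3471, 0.0000], ω = ẑ
J2: z=[0.0000, 0.0000, 1.0000] o=[-0.2487, 0.1678, 0.0000] → [-0.3584, -1.0984, 0.0000, 0.0000, 0.0000, 1.0000]
J3: z=[0.2756, 0.9613, 0.0000] o=[-0.7966, 0.3249, 0.2800] → [-0.8017, 0.2299, 0.5846, 0.2756, 0.9613, 0.0000]
J4: z=[-0.9611, 0.2756, 0.0175] o=[-0.7352, 0.5777, -0.3299] → [-0.0608, -0.2260, 0.2182, -0.9611, 0.2756, 0.0175]
J5: z=[0.1901, 0.7063, -0.6819] o=[-0.7993, 0.3691, -0.5639] → [0.1141, 0.3717, 0.4168, 0.1901, 0.7063, -0.6819]
V = J·q̇ = [-0.1107, 1.7971, 0.7980, -0.0865, 1.2864, -1.5662]

-0.1107 1.7971 0.7980 -0.0865 1.2864 -1.5662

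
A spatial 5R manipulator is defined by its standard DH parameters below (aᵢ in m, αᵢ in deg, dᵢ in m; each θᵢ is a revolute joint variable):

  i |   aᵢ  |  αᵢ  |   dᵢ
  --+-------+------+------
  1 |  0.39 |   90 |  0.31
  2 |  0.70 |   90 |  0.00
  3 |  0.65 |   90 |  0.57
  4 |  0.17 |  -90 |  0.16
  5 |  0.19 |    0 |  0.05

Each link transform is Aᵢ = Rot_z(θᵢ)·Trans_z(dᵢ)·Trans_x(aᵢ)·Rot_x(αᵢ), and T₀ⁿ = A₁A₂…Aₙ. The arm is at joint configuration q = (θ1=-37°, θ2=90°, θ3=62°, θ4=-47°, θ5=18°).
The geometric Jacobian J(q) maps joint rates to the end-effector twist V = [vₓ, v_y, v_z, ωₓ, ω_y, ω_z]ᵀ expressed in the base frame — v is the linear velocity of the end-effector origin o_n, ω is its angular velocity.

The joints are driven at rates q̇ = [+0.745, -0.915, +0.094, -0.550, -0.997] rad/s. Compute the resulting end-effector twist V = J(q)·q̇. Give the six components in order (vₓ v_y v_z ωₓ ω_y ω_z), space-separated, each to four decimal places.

o_n = [0.1258, -1.0587, 1.5340]
J₁: ẑ×o_n = [1.0587, 0.1258, -0.0000], ω = ẑ
J2: z=[-0.6018, -0.7986, 0.0000] o=[0.3115, -0.2347, 0.3100] → [-0.9776, 0.7366, 0.3476, -0.6018, -0.7986, 0.0000]
J3: z=[0.7986, -0.6018, -0.0000] o=[0.3115, -0.2347, 1.0100] → [-0.3154, -0.4185, -0.7698, 0.7986, -0.6018, -0.0000]
J4: z=[0.2825, 0.3749, 0.8829] o=[0.4213, -1.0361, 1.3152] → [0.1021, -0.3228, 0.1044, 0.2825, 0.3749, 0.8829]
J5: z=[0.1560, -0.9262, 0.3433] o=[0.3056, -0.9830, 1.5109] → [0.0045, -0.0654, -0.1783, 0.1560, -0.9262, 0.3433]
V = J·q̇ = [1.5929, -0.3770, -0.2700, 0.3148, 1.3913, -0.0829]

1.5929 -0.3770 -0.2700 0.3148 1.3913 -0.0829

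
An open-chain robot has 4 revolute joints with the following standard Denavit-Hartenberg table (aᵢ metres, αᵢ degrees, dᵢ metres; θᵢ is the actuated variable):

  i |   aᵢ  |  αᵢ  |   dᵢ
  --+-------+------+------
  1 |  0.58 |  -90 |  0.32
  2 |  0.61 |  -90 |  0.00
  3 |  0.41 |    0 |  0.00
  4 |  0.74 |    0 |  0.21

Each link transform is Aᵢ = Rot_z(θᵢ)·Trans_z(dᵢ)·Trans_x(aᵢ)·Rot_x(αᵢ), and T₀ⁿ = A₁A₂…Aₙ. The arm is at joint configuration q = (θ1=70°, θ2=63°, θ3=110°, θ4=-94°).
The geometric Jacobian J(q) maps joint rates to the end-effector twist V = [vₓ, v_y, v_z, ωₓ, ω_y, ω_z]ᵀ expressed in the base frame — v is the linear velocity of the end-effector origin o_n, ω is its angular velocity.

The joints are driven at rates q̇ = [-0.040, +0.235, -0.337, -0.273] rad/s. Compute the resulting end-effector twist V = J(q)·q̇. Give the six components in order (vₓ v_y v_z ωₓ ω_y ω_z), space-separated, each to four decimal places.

-0.3892 -0.0476 -0.3086 -0.0349 0.5911 0.2369

o_n = [0.8715, 0.6715, -0.8277]
J₁: ẑ×o_n = [-0.6715, 0.8715, 0.0000], ω = ẑ
J2: z=[-0.9397, 0.3420, 0.0000] o=[0.1984, 0.5450, 0.3200] → [-0.3925, -1.0785, -0.3491, -0.9397, 0.3420, 0.0000]
J3: z=[-0.3047, -0.8373, -0.4540] o=[0.2931, 0.8053, -0.2235] → [0.4452, -0.4467, 0.5250, -0.3047, -0.8373, -0.4540]
J4: z=[-0.3047, -0.8373, -0.4540] o=[0.6334, 0.6137, -0.0986] → [0.6368, -0.3303, 0.1817, -0.3047, -0.8373, -0.4540]
V = J·q̇ = [-0.3892, -0.0476, -0.3086, -0.0349, 0.5911, 0.2369]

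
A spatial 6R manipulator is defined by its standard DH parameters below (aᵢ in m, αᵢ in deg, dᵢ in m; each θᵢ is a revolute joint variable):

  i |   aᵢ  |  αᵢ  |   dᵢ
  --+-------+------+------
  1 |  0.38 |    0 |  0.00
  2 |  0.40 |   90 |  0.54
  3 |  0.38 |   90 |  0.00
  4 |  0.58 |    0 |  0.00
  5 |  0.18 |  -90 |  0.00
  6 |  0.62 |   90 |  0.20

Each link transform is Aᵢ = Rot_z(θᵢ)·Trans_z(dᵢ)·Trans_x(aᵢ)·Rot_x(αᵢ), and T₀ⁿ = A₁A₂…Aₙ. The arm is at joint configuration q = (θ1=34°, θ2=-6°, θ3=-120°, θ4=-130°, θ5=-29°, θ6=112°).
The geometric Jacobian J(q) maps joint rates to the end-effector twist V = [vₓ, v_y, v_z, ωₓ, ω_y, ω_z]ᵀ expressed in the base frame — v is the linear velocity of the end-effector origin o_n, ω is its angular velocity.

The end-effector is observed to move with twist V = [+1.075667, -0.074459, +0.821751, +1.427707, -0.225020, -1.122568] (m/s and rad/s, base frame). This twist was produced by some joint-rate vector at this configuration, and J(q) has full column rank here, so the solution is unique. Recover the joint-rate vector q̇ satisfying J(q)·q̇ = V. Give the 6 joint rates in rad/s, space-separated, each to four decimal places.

-0.2470 -0.2340 0.8120 -0.6650 -0.6560 -0.0610

o_n = [0.7640, 1.1447, 0.1420]
J₁: ẑ×o_n = [-1.1447, 0.7640, 0.0000], ω = ẑ
J2: z=[0.0000, 0.0000, 1.0000] o=[0.3150, 0.2125, 0.0000] → [-0.9322, 0.4489, 0.0000, 0.0000, 0.0000, 1.0000]
J3: z=[0.4695, -0.8829, 0.0000] o=[0.6682, 0.4003, 0.5400] → [0.3514, 0.1868, 0.4340, 0.4695, -0.8829, 0.0000]
J4: z=[-0.7647, -0.4066, 0.5000] o=[0.5005, 0.3111, 0.2109] → [-0.3888, 0.0791, -0.5303, -0.7647, -0.4066, 0.5000]
J5: z=[-0.7647, -0.4066, 0.5000] o=[0.4565, 0.7909, 0.5338] → [-0.0176, -0.1458, -0.1455, -0.7647, -0.4066, 0.5000]
J6: z=[-0.5965, 0.7402, -0.3104] o=[0.5004, 0.8873, 0.6793] → [-0.3178, -0.4023, -0.3486, -0.5965, 0.7402, -0.3104]
q̇ = J⁺·V = [-0.2470, -0.2340, 0.8120, -0.6650, -0.6560, -0.0610]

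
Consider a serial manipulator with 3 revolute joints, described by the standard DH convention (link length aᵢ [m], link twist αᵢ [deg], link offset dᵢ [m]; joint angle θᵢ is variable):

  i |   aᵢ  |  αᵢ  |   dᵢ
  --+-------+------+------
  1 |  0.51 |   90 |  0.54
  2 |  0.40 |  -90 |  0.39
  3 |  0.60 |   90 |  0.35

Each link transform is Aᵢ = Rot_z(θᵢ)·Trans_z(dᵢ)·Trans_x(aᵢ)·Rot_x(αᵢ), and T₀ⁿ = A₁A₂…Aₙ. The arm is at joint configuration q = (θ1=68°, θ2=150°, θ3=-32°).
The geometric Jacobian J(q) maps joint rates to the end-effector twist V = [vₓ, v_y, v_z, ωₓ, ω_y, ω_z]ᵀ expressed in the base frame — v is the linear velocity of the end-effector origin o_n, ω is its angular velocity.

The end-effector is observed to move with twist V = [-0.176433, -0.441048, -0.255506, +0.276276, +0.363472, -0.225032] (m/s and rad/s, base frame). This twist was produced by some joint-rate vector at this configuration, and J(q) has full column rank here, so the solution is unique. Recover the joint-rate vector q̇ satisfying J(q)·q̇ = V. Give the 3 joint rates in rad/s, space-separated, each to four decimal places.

-0.9880 0.1200 -0.8810

o_n = [0.4871, -0.6844, 0.6913]
J₁: ẑ×o_n = [0.6844, 0.4871, -0.0000], ω = ẑ
J2: z=[0.9272, -0.3746, 0.0000] o=[0.1910, 0.4729, 0.5400] → [-0.0567, -0.1403, -0.9621, 0.9272, -0.3746, 0.0000]
J3: z=[-0.1873, -0.4636, -0.8660] o=[0.4229, 0.0056, 0.7400] → [-0.5749, -0.0647, 0.1590, -0.1873, -0.4636, -0.8660]
q̇ = J⁺·V = [-0.9880, 0.1200, -0.8810]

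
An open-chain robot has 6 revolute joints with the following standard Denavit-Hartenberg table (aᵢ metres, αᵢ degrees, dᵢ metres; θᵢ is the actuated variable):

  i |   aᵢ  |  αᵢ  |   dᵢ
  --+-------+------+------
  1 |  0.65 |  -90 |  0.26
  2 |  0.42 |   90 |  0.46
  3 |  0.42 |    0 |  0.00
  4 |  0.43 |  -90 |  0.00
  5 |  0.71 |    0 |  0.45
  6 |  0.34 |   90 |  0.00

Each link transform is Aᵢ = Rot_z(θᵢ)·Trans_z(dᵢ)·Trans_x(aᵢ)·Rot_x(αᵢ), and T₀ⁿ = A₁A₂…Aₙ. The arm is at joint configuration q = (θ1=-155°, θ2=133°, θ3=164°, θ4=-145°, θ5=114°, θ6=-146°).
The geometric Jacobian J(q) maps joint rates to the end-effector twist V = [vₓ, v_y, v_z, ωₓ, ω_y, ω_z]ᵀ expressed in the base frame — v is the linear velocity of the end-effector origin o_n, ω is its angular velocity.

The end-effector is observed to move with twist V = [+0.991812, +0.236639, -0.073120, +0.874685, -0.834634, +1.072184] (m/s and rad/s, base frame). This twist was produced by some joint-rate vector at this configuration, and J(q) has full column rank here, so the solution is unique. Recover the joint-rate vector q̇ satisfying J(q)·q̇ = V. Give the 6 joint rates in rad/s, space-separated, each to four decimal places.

o_n = [0.3742, -1.0846, 0.3777]
J₁: ẑ×o_n = [1.0846, 0.3742, -0.0000], ω = ẑ
J2: z=[0.4226, -0.9063, 0.0000] o=[-0.5891, -0.2747, 0.2600] → [-0.1067, -0.0497, 0.5308, 0.4226, -0.9063, 0.0000]
J3: z=[-0.6628, -0.3091, -0.6820] o=[-0.1351, -0.5705, -0.0472] → [-0.4819, -0.0657, 0.4981, -0.6628, -0.3091, -0.6820]
J4: z=[-0.6628, -0.3091, -0.6820] o=[-0.3357, -0.7918, 0.2481] → [-0.2397, -0.3983, 0.4135, -0.6628, -0.3091, -0.6820]
J5: z=[0.1984, -0.9508, 0.2381] o=[-0.0252, -0.8015, -0.0492] → [-0.3385, 0.0104, 0.3236, 0.1984, -0.9508, 0.2381]
J6: z=[0.1984, -0.9508, 0.2381] o=[0.2854, -1.0224, 0.7000] → [0.3212, 0.0851, 0.0721, 0.1984, -0.9508, 0.2381]
q̇ = J⁺·V = [0.3930, 0.5550, -0.7620, -0.0230, -0.0880, 0.6920]

0.3930 0.5550 -0.7620 -0.0230 -0.0880 0.6920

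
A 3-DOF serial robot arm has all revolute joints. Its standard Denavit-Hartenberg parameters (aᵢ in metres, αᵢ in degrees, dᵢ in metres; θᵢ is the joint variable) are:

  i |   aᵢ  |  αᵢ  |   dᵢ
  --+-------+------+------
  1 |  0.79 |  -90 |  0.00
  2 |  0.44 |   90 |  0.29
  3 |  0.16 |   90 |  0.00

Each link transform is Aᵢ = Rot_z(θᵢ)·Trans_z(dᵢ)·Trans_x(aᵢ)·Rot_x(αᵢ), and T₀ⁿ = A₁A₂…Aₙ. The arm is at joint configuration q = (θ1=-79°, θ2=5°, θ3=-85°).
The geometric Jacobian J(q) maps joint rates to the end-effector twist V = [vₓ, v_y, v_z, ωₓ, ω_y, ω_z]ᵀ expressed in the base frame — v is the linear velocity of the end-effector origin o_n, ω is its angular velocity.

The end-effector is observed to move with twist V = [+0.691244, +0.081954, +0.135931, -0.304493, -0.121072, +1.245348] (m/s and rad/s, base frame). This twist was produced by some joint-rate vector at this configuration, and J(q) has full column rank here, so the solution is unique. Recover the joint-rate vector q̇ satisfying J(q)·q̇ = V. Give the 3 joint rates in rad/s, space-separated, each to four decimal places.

o_n = [0.3652, -1.1945, -0.0396]
J₁: ẑ×o_n = [1.1945, 0.3652, -0.0000], ω = ẑ
J2: z=[0.9816, 0.1908, 0.0000] o=[0.1507, -0.7755, 0.0000] → [-0.0075, 0.0388, -0.4522, 0.9816, 0.1908, 0.0000]
J3: z=[0.0166, -0.0856, 0.9962] o=[0.5190, -1.1504, -0.0383] → [0.0440, -0.1532, -0.0139, 0.0166, -0.0856, 0.9962]
q̇ = J⁺·V = [0.5510, -0.3220, 0.6970]

0.5510 -0.3220 0.6970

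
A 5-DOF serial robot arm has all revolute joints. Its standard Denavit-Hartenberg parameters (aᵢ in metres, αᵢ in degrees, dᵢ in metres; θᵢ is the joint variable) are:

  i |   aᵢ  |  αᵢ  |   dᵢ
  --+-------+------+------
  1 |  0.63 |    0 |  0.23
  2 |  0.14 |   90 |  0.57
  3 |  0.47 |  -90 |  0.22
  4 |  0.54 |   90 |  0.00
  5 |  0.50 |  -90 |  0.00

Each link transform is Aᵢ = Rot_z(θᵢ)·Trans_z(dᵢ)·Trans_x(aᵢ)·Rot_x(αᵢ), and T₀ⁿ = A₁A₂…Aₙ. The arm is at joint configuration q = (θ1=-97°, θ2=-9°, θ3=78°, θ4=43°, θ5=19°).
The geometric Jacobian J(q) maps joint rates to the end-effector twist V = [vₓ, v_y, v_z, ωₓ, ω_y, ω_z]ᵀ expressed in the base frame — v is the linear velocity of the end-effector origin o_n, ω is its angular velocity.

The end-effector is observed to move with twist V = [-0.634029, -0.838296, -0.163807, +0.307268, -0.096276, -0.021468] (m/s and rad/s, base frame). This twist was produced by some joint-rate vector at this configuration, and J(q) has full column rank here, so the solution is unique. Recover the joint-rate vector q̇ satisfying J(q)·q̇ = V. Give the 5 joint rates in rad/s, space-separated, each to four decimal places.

o_n = [0.3116, -0.9785, 2.0181]
J₁: ẑ×o_n = [0.9785, 0.3116, -0.0000], ω = ẑ
J2: z=[0.0000, 0.0000, 1.0000] o=[-0.0768, -0.6253, 0.2300] → [0.3532, 0.3884, -0.0000, 0.0000, 0.0000, 1.0000]
J3: z=[-0.9613, 0.2756, 0.0000] o=[-0.1154, -0.7599, 0.8000] → [0.3357, 1.1709, 0.0925, -0.9613, 0.2756, 0.0000]
J4: z=[0.2696, 0.9403, 0.2079] o=[-0.3538, -0.7932, 1.2597] → [0.7516, -0.0661, -0.6756, 0.2696, 0.9403, 0.2079]
J5: z=[-0.7421, 0.0653, 0.6671] o=[-0.0224, -0.9736, 1.6460] → [0.0276, 0.4989, -0.0182, -0.7421, 0.0653, 0.6671]
q̇ = J⁺·V = [-0.3890, -0.1600, -0.8770, 0.1020, 0.7590]

-0.3890 -0.1600 -0.8770 0.1020 0.7590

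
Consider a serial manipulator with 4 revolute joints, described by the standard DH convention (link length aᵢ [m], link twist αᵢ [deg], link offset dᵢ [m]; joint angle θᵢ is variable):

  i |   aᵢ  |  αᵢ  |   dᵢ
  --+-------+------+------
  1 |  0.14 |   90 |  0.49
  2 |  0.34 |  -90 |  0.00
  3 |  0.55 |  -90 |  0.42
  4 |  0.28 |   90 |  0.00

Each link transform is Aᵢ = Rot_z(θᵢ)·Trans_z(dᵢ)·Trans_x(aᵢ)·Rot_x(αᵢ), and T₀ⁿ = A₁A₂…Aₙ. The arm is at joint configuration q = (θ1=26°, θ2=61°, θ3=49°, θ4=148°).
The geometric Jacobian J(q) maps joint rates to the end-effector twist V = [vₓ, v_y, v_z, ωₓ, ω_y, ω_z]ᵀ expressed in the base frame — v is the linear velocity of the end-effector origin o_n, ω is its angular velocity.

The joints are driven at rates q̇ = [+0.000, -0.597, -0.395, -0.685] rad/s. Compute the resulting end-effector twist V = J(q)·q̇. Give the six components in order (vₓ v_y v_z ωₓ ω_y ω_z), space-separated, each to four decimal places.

0.5259 0.2517 0.0450 0.4711 0.3940 0.2607

o_n = [0.0464, 0.2851, 1.0984]
J₁: ẑ×o_n = [-0.2851, 0.0464, 0.0000], ω = ẑ
J2: z=[0.4384, -0.8988, 0.0000] o=[0.1258, 0.0614, 0.4900] → [-0.5468, -0.2667, 0.0267, 0.4384, -0.8988, 0.0000]
J3: z=[-0.7861, -0.3834, 0.4848] o=[0.2740, 0.1336, 0.7874] → [-0.1927, 0.1342, -0.2063, -0.7861, -0.3834, 0.4848]
J4: z=[-0.6165, 0.4293, -0.6601] o=[-0.0809, 0.4224, 1.3066] → [-0.1800, -0.2124, 0.0300, -0.6165, 0.4293, -0.6601]
V = J·q̇ = [0.5259, 0.2517, 0.0450, 0.4711, 0.3940, 0.2607]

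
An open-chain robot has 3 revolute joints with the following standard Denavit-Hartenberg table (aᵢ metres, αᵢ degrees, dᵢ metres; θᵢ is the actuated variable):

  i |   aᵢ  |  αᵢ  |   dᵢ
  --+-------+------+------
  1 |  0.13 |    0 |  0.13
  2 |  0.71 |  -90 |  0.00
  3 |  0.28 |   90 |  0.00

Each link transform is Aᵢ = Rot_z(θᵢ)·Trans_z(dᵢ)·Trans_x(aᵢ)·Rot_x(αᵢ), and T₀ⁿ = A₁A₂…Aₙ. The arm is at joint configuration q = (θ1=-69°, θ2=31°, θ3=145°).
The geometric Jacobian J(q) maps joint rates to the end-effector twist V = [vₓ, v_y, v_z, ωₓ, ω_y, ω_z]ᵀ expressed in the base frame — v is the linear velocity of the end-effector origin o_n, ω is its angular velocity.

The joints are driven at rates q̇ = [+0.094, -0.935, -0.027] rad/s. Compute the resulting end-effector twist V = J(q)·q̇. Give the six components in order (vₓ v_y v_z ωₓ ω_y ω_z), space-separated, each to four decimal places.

-0.2340 -0.3168 -0.0062 -0.0166 -0.0213 -0.8410

o_n = [0.4253, -0.4173, -0.0306]
J₁: ẑ×o_n = [0.4173, 0.4253, -0.0000], ω = ẑ
J2: z=[0.0000, 0.0000, 1.0000] o=[0.0466, -0.1214, 0.1300] → [0.2959, 0.3787, -0.0000, 0.0000, 0.0000, 1.0000]
J3: z=[0.6157, 0.7880, 0.0000] o=[0.6061, -0.5585, 0.1300] → [-0.1266, 0.0989, 0.2294, 0.6157, 0.7880, 0.0000]
V = J·q̇ = [-0.2340, -0.3168, -0.0062, -0.0166, -0.0213, -0.8410]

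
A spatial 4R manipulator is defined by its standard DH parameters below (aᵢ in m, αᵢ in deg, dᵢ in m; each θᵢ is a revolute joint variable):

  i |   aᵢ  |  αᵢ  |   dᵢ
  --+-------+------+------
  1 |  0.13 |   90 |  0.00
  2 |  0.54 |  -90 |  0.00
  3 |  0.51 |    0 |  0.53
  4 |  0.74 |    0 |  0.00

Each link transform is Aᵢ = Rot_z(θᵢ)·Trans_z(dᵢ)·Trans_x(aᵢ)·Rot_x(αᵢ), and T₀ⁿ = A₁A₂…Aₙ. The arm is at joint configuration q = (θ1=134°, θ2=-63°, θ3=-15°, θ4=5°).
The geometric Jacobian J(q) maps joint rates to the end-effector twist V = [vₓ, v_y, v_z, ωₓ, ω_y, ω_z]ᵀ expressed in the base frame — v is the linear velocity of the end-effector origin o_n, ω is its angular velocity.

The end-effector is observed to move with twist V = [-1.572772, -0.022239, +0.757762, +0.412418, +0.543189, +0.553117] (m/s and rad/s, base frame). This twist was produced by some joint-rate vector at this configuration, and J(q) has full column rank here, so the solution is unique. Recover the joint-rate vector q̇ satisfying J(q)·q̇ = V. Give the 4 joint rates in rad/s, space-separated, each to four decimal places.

o_n = [-0.7864, 1.1894, -1.3288]
J₁: ẑ×o_n = [-1.1894, -0.7864, 0.0000], ω = ẑ
J2: z=[0.7193, 0.6947, 0.0000] o=[-0.0903, 0.0935, 0.0000] → [-0.9231, 0.9558, 1.2719, 0.7193, 0.6947, 0.0000]
J3: z=[-0.6189, 0.6409, 0.4540] o=[-0.2606, 0.2699, -0.4811] → [-0.9607, -0.7634, -0.2321, -0.6189, 0.6409, 0.4540]
J4: z=[-0.6189, 0.6409, 0.4540] o=[-0.6491, 0.8621, -0.6795] → [-0.5647, -0.4643, -0.1145, -0.6189, 0.6409, 0.4540]
q̇ = J⁺·V = [0.5000, 0.6740, 0.7320, -0.6150]

0.5000 0.6740 0.7320 -0.6150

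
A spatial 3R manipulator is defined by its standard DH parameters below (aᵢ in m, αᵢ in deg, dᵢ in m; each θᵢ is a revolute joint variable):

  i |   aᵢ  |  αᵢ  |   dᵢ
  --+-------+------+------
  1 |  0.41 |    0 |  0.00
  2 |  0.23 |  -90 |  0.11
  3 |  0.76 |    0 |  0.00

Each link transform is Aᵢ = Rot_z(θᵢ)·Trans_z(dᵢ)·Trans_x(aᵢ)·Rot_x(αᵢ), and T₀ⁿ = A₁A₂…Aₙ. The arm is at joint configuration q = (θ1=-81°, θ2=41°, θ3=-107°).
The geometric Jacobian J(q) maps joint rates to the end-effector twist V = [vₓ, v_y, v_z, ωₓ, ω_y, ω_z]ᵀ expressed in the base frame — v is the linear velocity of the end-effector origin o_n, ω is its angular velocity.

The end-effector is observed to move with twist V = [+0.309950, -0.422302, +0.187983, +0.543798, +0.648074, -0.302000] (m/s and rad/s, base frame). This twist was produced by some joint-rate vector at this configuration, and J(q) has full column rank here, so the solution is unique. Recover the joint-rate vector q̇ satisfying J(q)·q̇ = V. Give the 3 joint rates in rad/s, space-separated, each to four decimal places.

o_n = [0.0701, -0.4100, 0.8368]
J₁: ẑ×o_n = [0.4100, 0.0701, -0.0000], ω = ẑ
J2: z=[0.0000, 0.0000, 1.0000] o=[0.0641, -0.4050, 0.0000] → [0.0050, 0.0060, -0.0000, 0.0000, 0.0000, 1.0000]
J3: z=[0.6428, 0.7660, 0.0000] o=[0.2403, -0.5528, 0.1100] → [0.5568, -0.4672, 0.2222, 0.6428, 0.7660, 0.0000]
q̇ = J⁺·V = [-0.3940, 0.0920, 0.8460]

-0.3940 0.0920 0.8460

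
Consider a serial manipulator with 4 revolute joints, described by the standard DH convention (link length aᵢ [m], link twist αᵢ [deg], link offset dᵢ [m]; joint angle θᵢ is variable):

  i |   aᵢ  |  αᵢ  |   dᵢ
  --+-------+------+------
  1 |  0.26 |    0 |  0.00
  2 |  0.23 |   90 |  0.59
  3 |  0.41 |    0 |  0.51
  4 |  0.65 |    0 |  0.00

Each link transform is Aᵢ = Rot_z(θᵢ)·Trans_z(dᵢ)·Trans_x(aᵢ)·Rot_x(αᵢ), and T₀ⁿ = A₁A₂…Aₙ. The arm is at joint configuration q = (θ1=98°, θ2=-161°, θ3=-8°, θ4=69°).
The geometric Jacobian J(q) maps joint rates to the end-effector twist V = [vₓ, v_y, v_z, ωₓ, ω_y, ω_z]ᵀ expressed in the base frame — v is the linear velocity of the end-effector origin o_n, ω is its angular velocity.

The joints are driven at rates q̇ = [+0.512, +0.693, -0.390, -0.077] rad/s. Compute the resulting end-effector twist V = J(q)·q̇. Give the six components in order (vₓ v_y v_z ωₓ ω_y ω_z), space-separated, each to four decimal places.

1.2788 -0.2625 -0.3055 0.4161 0.2120 1.2050

o_n = [-0.0588, -0.8215, 1.1014]
J₁: ẑ×o_n = [0.8215, -0.0588, 0.0000], ω = ẑ
J2: z=[0.0000, 0.0000, 1.0000] o=[-0.0362, 0.2575, 0.0000] → [1.0790, -0.0226, 0.0000, 0.0000, 0.0000, 1.0000]
J3: z=[-0.8910, -0.4540, 0.0000] o=[0.0682, 0.0525, 0.5900] → [-0.2322, 0.4557, 0.7211, -0.8910, -0.4540, 0.0000]
J4: z=[-0.8910, -0.4540, 0.0000] o=[-0.2019, -0.5408, 0.5329] → [-0.2581, 0.5065, 0.3151, -0.8910, -0.4540, 0.0000]
V = J·q̇ = [1.2788, -0.2625, -0.3055, 0.4161, 0.2120, 1.2050]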